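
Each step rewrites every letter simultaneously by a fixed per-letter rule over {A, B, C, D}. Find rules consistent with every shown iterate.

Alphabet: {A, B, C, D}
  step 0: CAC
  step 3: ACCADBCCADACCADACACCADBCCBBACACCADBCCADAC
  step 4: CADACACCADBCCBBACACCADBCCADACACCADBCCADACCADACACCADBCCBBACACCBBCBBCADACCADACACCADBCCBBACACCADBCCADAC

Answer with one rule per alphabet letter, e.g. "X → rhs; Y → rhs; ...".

  step 3 ⇒ step 4: ACCADBCCADACCADACACCADBCCBBACACCADBCCADAC ⇒ CAD·AC·AC·CAD·BC·CBB·AC·AC·CAD·BC·CAD·AC·AC·CAD·BC·CAD·AC·CAD·AC·AC·CAD·BC·CBB·AC·AC·CBB·CBB·CAD·AC·CAD·AC·AC·CAD·BC·CBB·AC·AC·CAD·BC·CAD·AC
    A ↦ CAD
    B ↦ CBB
    C ↦ AC
    D ↦ BC

A->CAD, B->CBB, C->AC, D->BC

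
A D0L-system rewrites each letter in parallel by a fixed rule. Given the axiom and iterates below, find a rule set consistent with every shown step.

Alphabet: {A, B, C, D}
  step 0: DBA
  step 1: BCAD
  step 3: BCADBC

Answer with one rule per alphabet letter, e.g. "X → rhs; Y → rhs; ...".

A->AD, B->C, C->B, D->B

  step 0 ⇒ step 1: DBA ⇒ B·C·AD
    A ↦ AD
    B ↦ C
    D ↦ B
    C ↦ B  (constrained at step 1)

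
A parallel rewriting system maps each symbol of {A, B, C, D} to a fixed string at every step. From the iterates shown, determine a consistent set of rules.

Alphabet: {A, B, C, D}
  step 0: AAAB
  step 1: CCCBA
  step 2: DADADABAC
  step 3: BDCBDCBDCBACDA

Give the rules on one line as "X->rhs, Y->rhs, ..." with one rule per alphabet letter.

  step 2 ⇒ step 3: DADADABAC ⇒ BD·C·BD·C·BD·C·BA·C·DA
    A ↦ C
    B ↦ BA
    C ↦ DA
    D ↦ BD

A->C, B->BA, C->DA, D->BD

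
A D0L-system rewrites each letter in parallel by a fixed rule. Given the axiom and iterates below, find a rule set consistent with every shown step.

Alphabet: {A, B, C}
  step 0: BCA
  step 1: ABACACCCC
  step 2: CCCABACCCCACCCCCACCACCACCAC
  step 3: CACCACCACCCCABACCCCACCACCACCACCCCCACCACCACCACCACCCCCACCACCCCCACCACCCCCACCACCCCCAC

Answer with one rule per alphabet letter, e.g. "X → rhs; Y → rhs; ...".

  step 2 ⇒ step 3: CCCABACCCCACCCCCACCACCACCAC ⇒ CAC·CAC·CAC·CCC·ABA·CCC·CAC·CAC·CAC·CAC·CCC·CAC·CAC·CAC·CAC·CAC·CCC·CAC·CAC·CCC·CAC·CAC·CCC·CAC·CAC·CCC·CAC
    A ↦ CCC
    B ↦ ABA
    C ↦ CAC

A->CCC, B->ABA, C->CAC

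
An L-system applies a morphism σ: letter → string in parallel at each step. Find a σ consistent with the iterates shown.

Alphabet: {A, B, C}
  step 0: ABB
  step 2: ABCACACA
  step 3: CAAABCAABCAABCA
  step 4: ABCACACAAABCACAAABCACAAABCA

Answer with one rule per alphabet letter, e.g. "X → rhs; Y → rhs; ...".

  step 3 ⇒ step 4: CAAABCAABCAABCA ⇒ AB·CA·CA·CA·A·AB·CA·CA·A·AB·CA·CA·A·AB·CA
    A ↦ CA
    B ↦ A
    C ↦ AB

A->CA, B->A, C->AB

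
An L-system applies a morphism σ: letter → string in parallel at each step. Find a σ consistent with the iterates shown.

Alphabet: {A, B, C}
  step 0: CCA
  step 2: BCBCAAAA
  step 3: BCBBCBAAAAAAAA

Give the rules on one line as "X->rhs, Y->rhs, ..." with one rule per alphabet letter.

A->AA, B->BC, C->B

  step 2 ⇒ step 3: BCBCAAAA ⇒ BC·B·BC·B·AA·AA·AA·AA
    A ↦ AA
    B ↦ BC
    C ↦ B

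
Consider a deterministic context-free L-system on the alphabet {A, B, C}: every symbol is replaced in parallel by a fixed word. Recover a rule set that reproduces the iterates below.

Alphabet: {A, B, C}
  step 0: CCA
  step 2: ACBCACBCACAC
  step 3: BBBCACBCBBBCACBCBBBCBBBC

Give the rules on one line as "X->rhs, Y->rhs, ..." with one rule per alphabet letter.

A->BB, B->AC, C->BC

  step 2 ⇒ step 3: ACBCACBCACAC ⇒ BB·BC·AC·BC·BB·BC·AC·BC·BB·BC·BB·BC
    A ↦ BB
    B ↦ AC
    C ↦ BC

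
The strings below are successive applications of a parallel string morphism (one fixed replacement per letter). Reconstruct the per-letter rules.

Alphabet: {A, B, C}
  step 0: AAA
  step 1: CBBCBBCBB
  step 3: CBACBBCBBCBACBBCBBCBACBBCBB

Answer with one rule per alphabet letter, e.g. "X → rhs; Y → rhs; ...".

A->CBB, B->A, C->CB

  step 0 ⇒ step 1: AAA ⇒ CBB·CBB·CBB
    A ↦ CBB
    B ↦ A  (constrained at step 1)
    C ↦ CB  (constrained at step 1)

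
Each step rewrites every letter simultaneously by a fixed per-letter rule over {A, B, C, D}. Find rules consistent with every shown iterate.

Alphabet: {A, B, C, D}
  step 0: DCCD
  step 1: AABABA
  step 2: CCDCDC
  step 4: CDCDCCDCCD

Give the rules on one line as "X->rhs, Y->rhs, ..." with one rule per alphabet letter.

  step 1 ⇒ step 2: AABABA ⇒ C·C·D·C·D·C
    A ↦ C
    B ↦ D
  step 0 ⇒ step 1: DCCD ⇒ A·AB·AB·A
    C ↦ AB
  step 0 ⇒ step 1: DCCD ⇒ A·AB·AB·A
    D ↦ A

A->C, B->D, C->AB, D->A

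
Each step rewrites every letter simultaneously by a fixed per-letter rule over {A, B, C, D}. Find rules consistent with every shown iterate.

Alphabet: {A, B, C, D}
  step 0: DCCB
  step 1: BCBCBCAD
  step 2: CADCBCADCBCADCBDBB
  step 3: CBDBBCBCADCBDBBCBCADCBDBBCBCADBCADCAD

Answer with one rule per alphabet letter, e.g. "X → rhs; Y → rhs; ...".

A->DB, B->CAD, C->CB, D->B

  step 2 ⇒ step 3: CADCBCADCBCADCBDBB ⇒ CB·DB·B·CB·CAD·CB·DB·B·CB·CAD·CB·DB·B·CB·CAD·B·CAD·CAD
    A ↦ DB
    B ↦ CAD
    C ↦ CB
    D ↦ B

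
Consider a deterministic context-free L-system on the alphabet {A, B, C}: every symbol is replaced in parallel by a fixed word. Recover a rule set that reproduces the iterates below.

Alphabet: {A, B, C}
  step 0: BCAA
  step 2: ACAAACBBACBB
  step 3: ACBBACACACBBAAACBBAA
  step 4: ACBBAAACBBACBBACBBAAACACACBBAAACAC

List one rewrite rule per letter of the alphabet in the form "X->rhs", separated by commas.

  step 3 ⇒ step 4: ACBBACACACBBAAACBBAA ⇒ AC·BB·A·A·AC·BB·AC·BB·AC·BB·A·A·AC·AC·AC·BB·A·A·AC·AC
    A ↦ AC
    B ↦ A
    C ↦ BB

A->AC, B->A, C->BB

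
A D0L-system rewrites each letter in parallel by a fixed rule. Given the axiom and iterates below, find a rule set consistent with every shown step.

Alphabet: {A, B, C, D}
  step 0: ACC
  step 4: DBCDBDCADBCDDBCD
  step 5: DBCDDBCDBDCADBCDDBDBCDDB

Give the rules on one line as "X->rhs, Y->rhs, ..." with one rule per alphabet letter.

  step 4 ⇒ step 5: DBCDBDCADBCDDBCD ⇒ DB·C·D·DB·C·DB·D·CA·DB·C·D·DB·DB·C·D·DB
    A ↦ CA
    B ↦ C
    C ↦ D
    D ↦ DB

A->CA, B->C, C->D, D->DB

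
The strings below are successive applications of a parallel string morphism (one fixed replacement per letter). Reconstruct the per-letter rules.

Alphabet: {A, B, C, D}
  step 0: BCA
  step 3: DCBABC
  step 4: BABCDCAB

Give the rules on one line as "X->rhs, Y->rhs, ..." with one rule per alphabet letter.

  step 3 ⇒ step 4: DCBABC ⇒ B·AB·C·D·C·AB
    A ↦ D
    B ↦ C
    C ↦ AB
    D ↦ B

A->D, B->C, C->AB, D->B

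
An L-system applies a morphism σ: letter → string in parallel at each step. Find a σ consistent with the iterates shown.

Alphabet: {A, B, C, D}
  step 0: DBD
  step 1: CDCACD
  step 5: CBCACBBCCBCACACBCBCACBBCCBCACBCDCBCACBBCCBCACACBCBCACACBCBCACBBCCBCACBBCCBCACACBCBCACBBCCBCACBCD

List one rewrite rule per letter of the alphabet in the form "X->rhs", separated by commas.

A->BC, B->CA, C->CB, D->CD

  step 0 ⇒ step 1: DBD ⇒ CD·CA·CD
    B ↦ CA
    D ↦ CD
    A ↦ BC  (constrained at step 1)
    C ↦ CB  (constrained at step 1)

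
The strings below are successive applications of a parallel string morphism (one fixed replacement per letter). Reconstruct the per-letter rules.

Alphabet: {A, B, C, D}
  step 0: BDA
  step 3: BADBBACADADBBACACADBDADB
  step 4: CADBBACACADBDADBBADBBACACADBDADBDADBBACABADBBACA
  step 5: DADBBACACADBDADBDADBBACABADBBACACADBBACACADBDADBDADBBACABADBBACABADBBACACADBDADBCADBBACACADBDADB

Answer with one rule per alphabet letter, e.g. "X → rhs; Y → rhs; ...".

  step 4 ⇒ step 5: CADBBACACADBDADBBADBBACACADBDADBDADBBACABADBBACA ⇒ DA·DB·BA·CA·CA·DB·DA·DB·DA·DB·BA·CA·BA·DB·BA·CA·CA·DB·BA·CA·CA·DB·DA·DB·DA·DB·BA·CA·BA·DB·BA·CA·BA·DB·BA·CA·CA·DB·DA·DB·CA·DB·BA·CA·CA·DB·DA·DB
    A ↦ DB
    B ↦ CA
    C ↦ DA
    D ↦ BA

A->DB, B->CA, C->DA, D->BA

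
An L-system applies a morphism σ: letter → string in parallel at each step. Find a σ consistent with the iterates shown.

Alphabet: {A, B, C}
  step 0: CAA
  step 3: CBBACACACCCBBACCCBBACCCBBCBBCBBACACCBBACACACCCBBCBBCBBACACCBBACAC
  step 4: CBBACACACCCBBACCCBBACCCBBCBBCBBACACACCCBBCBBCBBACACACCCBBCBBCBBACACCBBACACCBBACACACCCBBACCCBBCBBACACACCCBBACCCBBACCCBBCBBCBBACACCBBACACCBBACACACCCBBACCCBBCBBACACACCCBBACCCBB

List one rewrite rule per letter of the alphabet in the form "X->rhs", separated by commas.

A->ACC, B->AC, C->CBB

  step 3 ⇒ step 4: CBBACACACCCBBACCCBBACCCBBCBBCBBACACCBBACACACCCBBCBBCBBACACCBBACAC ⇒ CBB·AC·AC·ACC·CBB·ACC·CBB·ACC·CBB·CBB·CBB·AC·AC·ACC·CBB·CBB·CBB·AC·AC·ACC·CBB·CBB·CBB·AC·AC·CBB·AC·AC·CBB·AC·AC·ACC·CBB·ACC·CBB·CBB·AC·AC·ACC·CBB·ACC·CBB·ACC·CBB·CBB·CBB·AC·AC·CBB·AC·AC·CBB·AC·AC·ACC·CBB·ACC·CBB·CBB·AC·AC·ACC·CBB·ACC·CBB
    A ↦ ACC
    B ↦ AC
    C ↦ CBB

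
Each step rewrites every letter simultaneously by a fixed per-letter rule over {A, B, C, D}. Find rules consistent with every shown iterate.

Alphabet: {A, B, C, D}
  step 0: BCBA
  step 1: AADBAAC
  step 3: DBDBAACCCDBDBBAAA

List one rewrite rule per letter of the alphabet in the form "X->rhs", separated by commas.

  step 0 ⇒ step 1: BCBA ⇒ AA·DB·AA·C
    A ↦ C
    B ↦ AA
    C ↦ DB
    D ↦ BA  (constrained at step 1)

A->C, B->AA, C->DB, D->BA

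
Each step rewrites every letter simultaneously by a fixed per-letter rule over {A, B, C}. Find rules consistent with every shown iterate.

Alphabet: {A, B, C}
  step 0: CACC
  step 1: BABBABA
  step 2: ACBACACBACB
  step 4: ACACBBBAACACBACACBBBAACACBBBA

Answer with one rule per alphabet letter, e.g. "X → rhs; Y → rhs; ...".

  step 1 ⇒ step 2: BABBABA ⇒ AC·B·AC·AC·B·AC·B
    A ↦ B
    B ↦ AC
  step 0 ⇒ step 1: CACC ⇒ BA·B·BA·BA
    C ↦ BA

A->B, B->AC, C->BA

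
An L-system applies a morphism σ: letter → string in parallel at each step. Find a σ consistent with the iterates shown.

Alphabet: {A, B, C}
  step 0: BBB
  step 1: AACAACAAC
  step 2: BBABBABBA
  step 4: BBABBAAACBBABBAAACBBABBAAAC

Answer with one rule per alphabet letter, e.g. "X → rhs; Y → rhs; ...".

  step 1 ⇒ step 2: AACAACAAC ⇒ B·B·A·B·B·A·B·B·A
    A ↦ B
    C ↦ A
  step 0 ⇒ step 1: BBB ⇒ AAC·AAC·AAC
    B ↦ AAC

A->B, B->AAC, C->A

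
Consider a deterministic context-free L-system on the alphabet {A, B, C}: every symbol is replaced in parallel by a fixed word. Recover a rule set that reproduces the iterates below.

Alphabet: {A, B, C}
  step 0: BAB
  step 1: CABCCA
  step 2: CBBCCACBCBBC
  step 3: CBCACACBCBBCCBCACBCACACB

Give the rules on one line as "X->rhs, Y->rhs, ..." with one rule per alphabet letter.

  step 2 ⇒ step 3: CBBCCACBCBBC ⇒ CB·CA·CA·CB·CB·BC·CB·CA·CB·CA·CA·CB
    A ↦ BC
    B ↦ CA
    C ↦ CB

A->BC, B->CA, C->CB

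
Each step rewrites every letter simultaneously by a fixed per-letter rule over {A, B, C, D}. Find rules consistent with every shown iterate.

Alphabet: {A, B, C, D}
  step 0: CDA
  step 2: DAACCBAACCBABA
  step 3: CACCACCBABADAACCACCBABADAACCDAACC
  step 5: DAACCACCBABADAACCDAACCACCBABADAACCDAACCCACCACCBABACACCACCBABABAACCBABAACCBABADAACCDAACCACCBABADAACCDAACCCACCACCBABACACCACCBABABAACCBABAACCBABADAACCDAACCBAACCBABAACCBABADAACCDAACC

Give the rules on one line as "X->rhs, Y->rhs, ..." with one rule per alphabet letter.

A->ACC, B->DA, C->BA, D->C

  step 2 ⇒ step 3: DAACCBAACCBABA ⇒ C·ACC·ACC·BA·BA·DA·ACC·ACC·BA·BA·DA·ACC·DA·ACC
    A ↦ ACC
    B ↦ DA
    C ↦ BA
    D ↦ C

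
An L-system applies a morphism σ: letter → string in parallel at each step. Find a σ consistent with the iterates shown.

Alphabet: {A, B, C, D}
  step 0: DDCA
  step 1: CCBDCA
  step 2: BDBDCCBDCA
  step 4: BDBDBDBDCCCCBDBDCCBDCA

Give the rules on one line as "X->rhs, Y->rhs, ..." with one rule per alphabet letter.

A->CA, B->C, C->BD, D->C

  step 1 ⇒ step 2: CCBDCA ⇒ BD·BD·C·C·BD·CA
    A ↦ CA
    B ↦ C
    C ↦ BD
    D ↦ C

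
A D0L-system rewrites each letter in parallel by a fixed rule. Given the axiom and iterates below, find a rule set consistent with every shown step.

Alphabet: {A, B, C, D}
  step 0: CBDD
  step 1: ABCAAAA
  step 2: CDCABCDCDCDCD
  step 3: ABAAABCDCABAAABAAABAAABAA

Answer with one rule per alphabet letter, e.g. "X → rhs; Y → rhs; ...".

  step 2 ⇒ step 3: CDCABCDCDCDCD ⇒ AB·AA·AB·CD·C·AB·AA·AB·AA·AB·AA·AB·AA
    A ↦ CD
    B ↦ C
    C ↦ AB
    D ↦ AA

A->CD, B->C, C->AB, D->AA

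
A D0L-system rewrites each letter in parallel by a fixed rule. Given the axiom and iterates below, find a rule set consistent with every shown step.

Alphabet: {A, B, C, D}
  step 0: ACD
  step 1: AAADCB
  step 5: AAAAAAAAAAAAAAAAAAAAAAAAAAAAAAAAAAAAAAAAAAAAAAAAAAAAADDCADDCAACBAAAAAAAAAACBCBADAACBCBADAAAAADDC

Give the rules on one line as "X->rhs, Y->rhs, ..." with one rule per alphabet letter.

A->AA, B->DC, C->AD, D->CB

  step 0 ⇒ step 1: ACD ⇒ AA·AD·CB
    A ↦ AA
    C ↦ AD
    D ↦ CB
    B ↦ DC  (constrained at step 1)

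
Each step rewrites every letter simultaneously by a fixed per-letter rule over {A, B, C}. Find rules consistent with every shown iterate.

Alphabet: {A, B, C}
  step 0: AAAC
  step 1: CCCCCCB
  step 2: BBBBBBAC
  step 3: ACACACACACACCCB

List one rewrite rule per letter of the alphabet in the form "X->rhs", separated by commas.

  step 2 ⇒ step 3: BBBBBBAC ⇒ AC·AC·AC·AC·AC·AC·CC·B
    A ↦ CC
    B ↦ AC
    C ↦ B

A->CC, B->AC, C->B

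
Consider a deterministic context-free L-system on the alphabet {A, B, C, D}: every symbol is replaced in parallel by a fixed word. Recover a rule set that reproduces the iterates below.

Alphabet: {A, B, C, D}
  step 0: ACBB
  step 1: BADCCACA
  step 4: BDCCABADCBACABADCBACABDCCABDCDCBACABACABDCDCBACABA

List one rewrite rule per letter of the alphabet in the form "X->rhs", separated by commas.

  step 0 ⇒ step 1: ACBB ⇒ BA·DC·CA·CA
    A ↦ BA
    B ↦ CA
    C ↦ DC
    D ↦ B  (constrained at step 1)

A->BA, B->CA, C->DC, D->B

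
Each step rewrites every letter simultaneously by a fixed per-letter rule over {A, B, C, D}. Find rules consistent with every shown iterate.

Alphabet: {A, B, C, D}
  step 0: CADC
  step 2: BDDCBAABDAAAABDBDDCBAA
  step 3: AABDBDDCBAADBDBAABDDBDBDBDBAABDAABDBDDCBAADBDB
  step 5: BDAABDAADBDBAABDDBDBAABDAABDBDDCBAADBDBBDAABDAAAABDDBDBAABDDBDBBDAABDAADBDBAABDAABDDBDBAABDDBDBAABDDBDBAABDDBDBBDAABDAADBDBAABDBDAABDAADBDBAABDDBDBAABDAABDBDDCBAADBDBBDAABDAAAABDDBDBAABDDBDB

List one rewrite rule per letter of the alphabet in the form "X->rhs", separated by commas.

  step 2 ⇒ step 3: BDDCBAABDAAAABDBDDCBAA ⇒ AA·BD·BD·DCB·AA·DB·DB·AA·BD·DB·DB·DB·DB·AA·BD·AA·BD·BD·DCB·AA·DB·DB
    A ↦ DB
    B ↦ AA
    C ↦ DCB
    D ↦ BD

A->DB, B->AA, C->DCB, D->BD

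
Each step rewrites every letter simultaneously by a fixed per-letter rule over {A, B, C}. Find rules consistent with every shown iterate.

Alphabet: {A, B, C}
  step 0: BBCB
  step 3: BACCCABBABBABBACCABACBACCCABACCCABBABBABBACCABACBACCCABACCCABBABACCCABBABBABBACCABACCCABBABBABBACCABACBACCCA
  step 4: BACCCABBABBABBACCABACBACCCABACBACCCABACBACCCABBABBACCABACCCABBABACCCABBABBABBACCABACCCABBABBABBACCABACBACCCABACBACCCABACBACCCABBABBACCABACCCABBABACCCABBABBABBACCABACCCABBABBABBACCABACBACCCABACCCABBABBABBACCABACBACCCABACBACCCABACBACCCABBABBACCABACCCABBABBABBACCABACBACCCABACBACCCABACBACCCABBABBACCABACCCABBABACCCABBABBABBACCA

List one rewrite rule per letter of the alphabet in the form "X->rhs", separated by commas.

A->CCA, B->BAC, C->BBA

  step 3 ⇒ step 4: BACCCABBABBABBACCABACBACCCABACCCABBABBABBACCABACBACCCABACCCABBABACCCABBABBABBACCABACCCABBABBABBACCABACBACCCA ⇒ BAC·CCA·BBA·BBA·BBA·CCA·BAC·BAC·CCA·BAC·BAC·CCA·BAC·BAC·CCA·BBA·BBA·CCA·BAC·CCA·BBA·BAC·CCA·BBA·BBA·BBA·CCA·BAC·CCA·BBA·BBA·BBA·CCA·BAC·BAC·CCA·BAC·BAC·CCA·BAC·BAC·CCA·BBA·BBA·CCA·BAC·CCA·BBA·BAC·CCA·BBA·BBA·BBA·CCA·BAC·CCA·BBA·BBA·BBA·CCA·BAC·BAC·CCA·BAC·CCA·BBA·BBA·BBA·CCA·BAC·BAC·CCA·BAC·BAC·CCA·BAC·BAC·CCA·BBA·BBA·CCA·BAC·CCA·BBA·BBA·BBA·CCA·BAC·BAC·CCA·BAC·BAC·CCA·BAC·BAC·CCA·BBA·BBA·CCA·BAC·CCA·BBA·BAC·CCA·BBA·BBA·BBA·CCA
    A ↦ CCA
    B ↦ BAC
    C ↦ BBA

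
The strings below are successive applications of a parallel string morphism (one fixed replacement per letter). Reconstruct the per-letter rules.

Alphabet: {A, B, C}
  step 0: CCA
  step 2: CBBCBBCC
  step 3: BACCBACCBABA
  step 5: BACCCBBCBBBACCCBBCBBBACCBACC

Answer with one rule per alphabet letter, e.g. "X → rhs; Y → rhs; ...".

A->BB, B->C, C->BA

  step 2 ⇒ step 3: CBBCBBCC ⇒ BA·C·C·BA·C·C·BA·BA
    B ↦ C
    C ↦ BA
    A ↦ BB  (constrained at step 0)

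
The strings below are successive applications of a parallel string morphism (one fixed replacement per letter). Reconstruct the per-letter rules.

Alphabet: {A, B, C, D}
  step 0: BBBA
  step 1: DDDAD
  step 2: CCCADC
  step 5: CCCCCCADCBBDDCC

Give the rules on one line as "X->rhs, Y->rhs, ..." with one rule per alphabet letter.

A->AD, B->D, C->BB, D->C

  step 1 ⇒ step 2: DDDAD ⇒ C·C·C·AD·C
    A ↦ AD
    D ↦ C
  step 0 ⇒ step 1: BBBA ⇒ D·D·D·AD
    B ↦ D
    C ↦ BB  (constrained at step 2)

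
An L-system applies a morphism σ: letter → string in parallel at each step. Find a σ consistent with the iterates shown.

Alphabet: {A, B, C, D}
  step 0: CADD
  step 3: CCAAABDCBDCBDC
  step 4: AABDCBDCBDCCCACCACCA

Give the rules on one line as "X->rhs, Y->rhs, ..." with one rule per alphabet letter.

A->BDC, B->C, C->A, D->C

  step 3 ⇒ step 4: CCAAABDCBDCBDC ⇒ A·A·BDC·BDC·BDC·C·C·A·C·C·A·C·C·A
    A ↦ BDC
    B ↦ C
    C ↦ A
    D ↦ C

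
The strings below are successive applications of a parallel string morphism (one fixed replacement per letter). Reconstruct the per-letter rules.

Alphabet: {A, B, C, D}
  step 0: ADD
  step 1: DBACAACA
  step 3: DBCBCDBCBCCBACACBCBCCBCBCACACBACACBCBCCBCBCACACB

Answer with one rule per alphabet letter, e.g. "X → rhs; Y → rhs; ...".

  step 0 ⇒ step 1: ADD ⇒ DB·ACA·ACA
    A ↦ DB
    D ↦ ACA
    B ↦ CB  (constrained at step 1)
    C ↦ CBC  (constrained at step 1)

A->DB, B->CB, C->CBC, D->ACA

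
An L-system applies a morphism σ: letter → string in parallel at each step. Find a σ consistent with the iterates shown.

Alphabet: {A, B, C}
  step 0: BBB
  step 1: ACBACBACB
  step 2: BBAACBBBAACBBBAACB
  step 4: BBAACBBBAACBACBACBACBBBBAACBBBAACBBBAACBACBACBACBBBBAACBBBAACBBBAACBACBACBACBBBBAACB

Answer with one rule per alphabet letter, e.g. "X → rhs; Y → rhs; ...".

A->B, B->ACB, C->BA

  step 1 ⇒ step 2: ACBACBACB ⇒ B·BA·ACB·B·BA·ACB·B·BA·ACB
    A ↦ B
    B ↦ ACB
    C ↦ BA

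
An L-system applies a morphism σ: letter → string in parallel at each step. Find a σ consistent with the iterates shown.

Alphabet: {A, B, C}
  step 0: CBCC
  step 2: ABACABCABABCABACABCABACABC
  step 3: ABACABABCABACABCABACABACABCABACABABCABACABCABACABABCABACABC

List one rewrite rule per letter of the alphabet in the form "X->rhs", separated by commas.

  step 2 ⇒ step 3: ABACABCABABCABACABCABACABC ⇒ AB·AC·AB·ABC·AB·AC·ABC·AB·AC·AB·AC·ABC·AB·AC·AB·ABC·AB·AC·ABC·AB·AC·AB·ABC·AB·AC·ABC
    A ↦ AB
    B ↦ AC
    C ↦ ABC

A->AB, B->AC, C->ABC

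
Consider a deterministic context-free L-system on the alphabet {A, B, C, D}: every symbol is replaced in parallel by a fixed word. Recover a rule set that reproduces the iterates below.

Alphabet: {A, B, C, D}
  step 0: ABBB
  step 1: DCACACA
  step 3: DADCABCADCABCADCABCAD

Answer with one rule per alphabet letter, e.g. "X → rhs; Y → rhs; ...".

A->D, B->CA, C->BC, D->AD

  step 0 ⇒ step 1: ABBB ⇒ D·CA·CA·CA
    A ↦ D
    B ↦ CA
    C ↦ BC  (constrained at step 1)
    D ↦ AD  (constrained at step 1)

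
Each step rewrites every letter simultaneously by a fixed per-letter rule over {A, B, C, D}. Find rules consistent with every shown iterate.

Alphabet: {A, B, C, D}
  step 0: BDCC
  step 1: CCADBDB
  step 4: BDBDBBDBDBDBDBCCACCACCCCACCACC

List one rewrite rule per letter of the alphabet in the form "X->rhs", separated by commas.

A->B, B->CC, C->DB, D->A

  step 0 ⇒ step 1: BDCC ⇒ CC·A·DB·DB
    B ↦ CC
    C ↦ DB
    D ↦ A
    A ↦ B  (constrained at step 1)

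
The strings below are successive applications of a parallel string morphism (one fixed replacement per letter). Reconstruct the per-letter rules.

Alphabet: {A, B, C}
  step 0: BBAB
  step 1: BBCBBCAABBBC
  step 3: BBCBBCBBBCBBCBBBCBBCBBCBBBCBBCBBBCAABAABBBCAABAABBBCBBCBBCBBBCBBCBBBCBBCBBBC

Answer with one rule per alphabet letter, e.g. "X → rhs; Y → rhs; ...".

A->AAB, B->BBC, C->B

  step 0 ⇒ step 1: BBAB ⇒ BBC·BBC·AAB·BBC
    A ↦ AAB
    B ↦ BBC
    C ↦ B  (constrained at step 1)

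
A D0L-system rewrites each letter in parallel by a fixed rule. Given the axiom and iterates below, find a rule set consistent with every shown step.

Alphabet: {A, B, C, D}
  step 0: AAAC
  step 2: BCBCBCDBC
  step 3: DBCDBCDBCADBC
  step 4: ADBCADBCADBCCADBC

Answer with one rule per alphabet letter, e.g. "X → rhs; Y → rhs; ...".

  step 3 ⇒ step 4: DBCDBCDBCADBC ⇒ A·D·BC·A·D·BC·A·D·BC·C·A·D·BC
    A ↦ C
    B ↦ D
    C ↦ BC
    D ↦ A

A->C, B->D, C->BC, D->A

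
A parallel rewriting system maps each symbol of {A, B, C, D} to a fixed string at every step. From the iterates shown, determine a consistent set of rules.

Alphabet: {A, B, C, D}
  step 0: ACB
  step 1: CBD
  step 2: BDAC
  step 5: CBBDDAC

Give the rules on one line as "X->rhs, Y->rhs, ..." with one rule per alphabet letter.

  step 1 ⇒ step 2: CBD ⇒ B·D·AC
    B ↦ D
    C ↦ B
    D ↦ AC
  step 0 ⇒ step 1: ACB ⇒ C·B·D
    A ↦ C

A->C, B->D, C->B, D->AC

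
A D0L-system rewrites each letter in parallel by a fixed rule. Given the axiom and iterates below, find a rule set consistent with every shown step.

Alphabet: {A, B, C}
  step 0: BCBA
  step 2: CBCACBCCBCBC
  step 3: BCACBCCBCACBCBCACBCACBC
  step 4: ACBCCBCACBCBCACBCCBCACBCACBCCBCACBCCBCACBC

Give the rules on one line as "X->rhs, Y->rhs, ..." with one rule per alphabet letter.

A->C, B->AC, C->BC

  step 3 ⇒ step 4: BCACBCCBCACBCBCACBCACBC ⇒ AC·BC·C·BC·AC·BC·BC·AC·BC·C·BC·AC·BC·AC·BC·C·BC·AC·BC·C·BC·AC·BC
    A ↦ C
    B ↦ AC
    C ↦ BC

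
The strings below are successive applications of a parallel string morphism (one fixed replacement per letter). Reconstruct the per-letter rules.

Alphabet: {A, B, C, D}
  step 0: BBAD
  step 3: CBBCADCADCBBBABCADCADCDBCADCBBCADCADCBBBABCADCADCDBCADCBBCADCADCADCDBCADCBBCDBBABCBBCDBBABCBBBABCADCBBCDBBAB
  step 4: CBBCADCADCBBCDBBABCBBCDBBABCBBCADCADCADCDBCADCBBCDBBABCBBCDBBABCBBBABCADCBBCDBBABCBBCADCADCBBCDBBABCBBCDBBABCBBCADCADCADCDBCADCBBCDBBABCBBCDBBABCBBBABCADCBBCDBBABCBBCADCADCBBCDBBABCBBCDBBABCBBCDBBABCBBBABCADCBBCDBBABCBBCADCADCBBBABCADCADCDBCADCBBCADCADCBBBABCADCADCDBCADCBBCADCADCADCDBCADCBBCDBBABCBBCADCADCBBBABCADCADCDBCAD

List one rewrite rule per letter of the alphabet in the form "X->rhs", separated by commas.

  step 3 ⇒ step 4: CBBCADCADCBBBABCADCADCDBCADCBBCADCADCBBBABCADCADCDBCADCBBCADCADCADCDBCADCBBCDBBABCBBCDBBABCBBBABCADCBBCDBBAB ⇒ CBB·CAD·CAD·CBB·CDB·BAB·CBB·CDB·BAB·CBB·CAD·CAD·CAD·CDB·CAD·CBB·CDB·BAB·CBB·CDB·BAB·CBB·BAB·CAD·CBB·CDB·BAB·CBB·CAD·CAD·CBB·CDB·BAB·CBB·CDB·BAB·CBB·CAD·CAD·CAD·CDB·CAD·CBB·CDB·BAB·CBB·CDB·BAB·CBB·BAB·CAD·CBB·CDB·BAB·CBB·CAD·CAD·CBB·CDB·BAB·CBB·CDB·BAB·CBB·CDB·BAB·CBB·BAB·CAD·CBB·CDB·BAB·CBB·CAD·CAD·CBB·BAB·CAD·CAD·CDB·CAD·CBB·CAD·CAD·CBB·BAB·CAD·CAD·CDB·CAD·CBB·CAD·CAD·CAD·CDB·CAD·CBB·CDB·BAB·CBB·CAD·CAD·CBB·BAB·CAD·CAD·CDB·CAD
    A ↦ CDB
    B ↦ CAD
    C ↦ CBB
    D ↦ BAB

A->CDB, B->CAD, C->CBB, D->BAB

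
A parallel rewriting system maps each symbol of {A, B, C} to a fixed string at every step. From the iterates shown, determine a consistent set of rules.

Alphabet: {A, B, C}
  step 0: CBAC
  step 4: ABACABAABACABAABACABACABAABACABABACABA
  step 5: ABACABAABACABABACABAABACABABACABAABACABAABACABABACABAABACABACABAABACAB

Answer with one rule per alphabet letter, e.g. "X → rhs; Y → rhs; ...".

  step 4 ⇒ step 5: ABACABAABACABAABACABACABAABACABABACABA ⇒ AB·AC·AB·A·AB·AC·AB·AB·AC·AB·A·AB·AC·AB·AB·AC·AB·A·AB·AC·AB·A·AB·AC·AB·AB·AC·AB·A·AB·AC·AB·AC·AB·A·AB·AC·AB
    A ↦ AB
    B ↦ AC
    C ↦ A

A->AB, B->AC, C->A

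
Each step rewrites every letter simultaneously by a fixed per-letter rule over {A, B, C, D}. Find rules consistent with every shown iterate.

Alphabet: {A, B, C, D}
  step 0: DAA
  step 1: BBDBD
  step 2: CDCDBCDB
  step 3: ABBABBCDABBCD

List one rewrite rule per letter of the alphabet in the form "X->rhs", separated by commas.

  step 2 ⇒ step 3: CDCDBCDB ⇒ AB·B·AB·B·CD·AB·B·CD
    B ↦ CD
    C ↦ AB
    D ↦ B
  step 0 ⇒ step 1: DAA ⇒ B·BD·BD
    A ↦ BD

A->BD, B->CD, C->AB, D->B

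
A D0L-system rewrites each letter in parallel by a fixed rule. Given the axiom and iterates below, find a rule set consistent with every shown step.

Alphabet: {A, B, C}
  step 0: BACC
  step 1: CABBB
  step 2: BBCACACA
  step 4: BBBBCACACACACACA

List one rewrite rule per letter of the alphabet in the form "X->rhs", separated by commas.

A->B, B->CA, C->B

  step 1 ⇒ step 2: CABBB ⇒ B·B·CA·CA·CA
    A ↦ B
    B ↦ CA
    C ↦ B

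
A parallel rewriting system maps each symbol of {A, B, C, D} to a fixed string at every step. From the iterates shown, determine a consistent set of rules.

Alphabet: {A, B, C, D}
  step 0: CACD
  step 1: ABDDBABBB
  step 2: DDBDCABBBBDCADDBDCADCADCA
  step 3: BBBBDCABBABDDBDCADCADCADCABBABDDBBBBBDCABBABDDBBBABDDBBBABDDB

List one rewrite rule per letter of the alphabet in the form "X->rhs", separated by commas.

  step 2 ⇒ step 3: DDBDCABBBBDCADDBDCADCADCA ⇒ BB·BB·DCA·BB·AB·DDB·DCA·DCA·DCA·DCA·BB·AB·DDB·BB·BB·DCA·BB·AB·DDB·BB·AB·DDB·BB·AB·DDB
    A ↦ DDB
    B ↦ DCA
    C ↦ AB
    D ↦ BB

A->DDB, B->DCA, C->AB, D->BB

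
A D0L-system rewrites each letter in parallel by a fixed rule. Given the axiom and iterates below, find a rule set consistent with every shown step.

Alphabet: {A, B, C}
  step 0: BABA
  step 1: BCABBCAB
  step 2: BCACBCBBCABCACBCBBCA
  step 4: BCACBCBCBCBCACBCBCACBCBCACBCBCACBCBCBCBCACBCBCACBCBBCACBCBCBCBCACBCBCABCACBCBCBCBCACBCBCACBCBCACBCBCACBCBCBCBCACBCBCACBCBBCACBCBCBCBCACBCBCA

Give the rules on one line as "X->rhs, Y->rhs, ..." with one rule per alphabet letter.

A->B, B->BCA, C->CBC

  step 1 ⇒ step 2: BCABBCAB ⇒ BCA·CBC·B·BCA·BCA·CBC·B·BCA
    A ↦ B
    B ↦ BCA
    C ↦ CBC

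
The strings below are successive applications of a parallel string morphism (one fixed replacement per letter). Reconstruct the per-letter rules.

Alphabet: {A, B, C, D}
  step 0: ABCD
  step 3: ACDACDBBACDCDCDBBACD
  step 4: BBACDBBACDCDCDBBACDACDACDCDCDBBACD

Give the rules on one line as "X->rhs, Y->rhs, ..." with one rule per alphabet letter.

A->BB, B->CD, C->A, D->CD

  step 3 ⇒ step 4: ACDACDBBACDCDCDBBACD ⇒ BB·A·CD·BB·A·CD·CD·CD·BB·A·CD·A·CD·A·CD·CD·CD·BB·A·CD
    A ↦ BB
    B ↦ CD
    C ↦ A
    D ↦ CD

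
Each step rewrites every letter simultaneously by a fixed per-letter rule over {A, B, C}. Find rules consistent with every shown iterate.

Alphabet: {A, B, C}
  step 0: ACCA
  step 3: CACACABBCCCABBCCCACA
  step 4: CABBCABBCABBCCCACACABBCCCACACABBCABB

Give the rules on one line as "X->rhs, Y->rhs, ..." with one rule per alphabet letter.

  step 3 ⇒ step 4: CACACABBCCCABBCCCACA ⇒ CA·BB·CA·BB·CA·BB·C·C·CA·CA·CA·BB·C·C·CA·CA·CA·BB·CA·BB
    A ↦ BB
    B ↦ C
    C ↦ CA

A->BB, B->C, C->CA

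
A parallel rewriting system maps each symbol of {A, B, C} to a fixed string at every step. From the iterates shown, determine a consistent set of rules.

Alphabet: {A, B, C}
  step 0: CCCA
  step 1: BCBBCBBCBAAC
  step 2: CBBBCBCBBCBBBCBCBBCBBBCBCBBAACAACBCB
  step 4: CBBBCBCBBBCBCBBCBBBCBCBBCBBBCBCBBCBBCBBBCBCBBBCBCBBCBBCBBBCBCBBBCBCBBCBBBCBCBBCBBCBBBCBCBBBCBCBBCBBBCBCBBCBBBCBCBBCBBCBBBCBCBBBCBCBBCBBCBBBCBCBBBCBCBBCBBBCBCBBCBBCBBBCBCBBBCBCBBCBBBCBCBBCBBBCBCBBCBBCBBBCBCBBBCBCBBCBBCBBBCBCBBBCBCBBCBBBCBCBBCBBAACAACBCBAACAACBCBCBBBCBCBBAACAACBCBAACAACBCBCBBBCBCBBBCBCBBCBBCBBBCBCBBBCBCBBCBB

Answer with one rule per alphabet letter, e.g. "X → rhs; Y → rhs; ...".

A->AAC, B->CBB, C->BCB

  step 1 ⇒ step 2: BCBBCBBCBAAC ⇒ CBB·BCB·CBB·CBB·BCB·CBB·CBB·BCB·CBB·AAC·AAC·BCB
    A ↦ AAC
    B ↦ CBB
    C ↦ BCB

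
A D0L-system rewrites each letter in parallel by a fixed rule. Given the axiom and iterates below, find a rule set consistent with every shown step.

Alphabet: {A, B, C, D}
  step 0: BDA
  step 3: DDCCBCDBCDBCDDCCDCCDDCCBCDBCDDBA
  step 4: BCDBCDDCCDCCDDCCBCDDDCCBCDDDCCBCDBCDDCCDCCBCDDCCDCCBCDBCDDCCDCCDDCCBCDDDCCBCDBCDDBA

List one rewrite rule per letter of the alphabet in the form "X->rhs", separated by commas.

  step 3 ⇒ step 4: DDCCBCDBCDBCDDCCDCCDDCCBCDBCDDBA ⇒ BCD·BCD·DCC·DCC·D·DCC·BCD·D·DCC·BCD·D·DCC·BCD·BCD·DCC·DCC·BCD·DCC·DCC·BCD·BCD·DCC·DCC·D·DCC·BCD·D·DCC·BCD·BCD·D·BA
    A ↦ BA
    B ↦ D
    C ↦ DCC
    D ↦ BCD

A->BA, B->D, C->DCC, D->BCD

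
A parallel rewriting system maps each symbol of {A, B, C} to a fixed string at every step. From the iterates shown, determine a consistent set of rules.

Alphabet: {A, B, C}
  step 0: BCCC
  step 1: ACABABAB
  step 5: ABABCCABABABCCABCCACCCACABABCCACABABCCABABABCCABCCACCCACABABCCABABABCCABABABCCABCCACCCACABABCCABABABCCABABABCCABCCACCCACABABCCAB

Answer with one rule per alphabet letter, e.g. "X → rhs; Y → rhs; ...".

A->CC, B->AC, C->AB

  step 0 ⇒ step 1: BCCC ⇒ AC·AB·AB·AB
    B ↦ AC
    C ↦ AB
    A ↦ CC  (constrained at step 1)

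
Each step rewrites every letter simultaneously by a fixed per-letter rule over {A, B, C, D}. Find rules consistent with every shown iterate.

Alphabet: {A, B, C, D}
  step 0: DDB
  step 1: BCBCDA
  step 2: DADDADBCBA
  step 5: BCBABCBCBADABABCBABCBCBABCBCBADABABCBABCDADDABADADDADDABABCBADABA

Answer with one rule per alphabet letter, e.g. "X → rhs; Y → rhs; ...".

A->BA, B->DA, C->D, D->BC

  step 1 ⇒ step 2: BCBCDA ⇒ DA·D·DA·D·BC·BA
    A ↦ BA
    B ↦ DA
    C ↦ D
    D ↦ BC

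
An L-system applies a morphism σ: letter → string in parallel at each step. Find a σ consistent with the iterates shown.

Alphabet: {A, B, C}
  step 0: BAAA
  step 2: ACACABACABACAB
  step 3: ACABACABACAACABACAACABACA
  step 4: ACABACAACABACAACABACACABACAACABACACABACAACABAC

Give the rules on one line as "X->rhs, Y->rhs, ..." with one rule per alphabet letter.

  step 3 ⇒ step 4: ACABACABACAACABACAACABACA ⇒ AC·AB·AC·A·AC·AB·AC·A·AC·AB·AC·AC·AB·AC·A·AC·AB·AC·AC·AB·AC·A·AC·AB·AC
    A ↦ AC
    B ↦ A
    C ↦ AB

A->AC, B->A, C->AB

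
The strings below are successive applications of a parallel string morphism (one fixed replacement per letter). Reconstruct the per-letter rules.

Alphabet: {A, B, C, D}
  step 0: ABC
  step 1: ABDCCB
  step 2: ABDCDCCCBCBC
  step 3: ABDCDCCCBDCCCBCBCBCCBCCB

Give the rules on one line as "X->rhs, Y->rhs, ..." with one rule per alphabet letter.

  step 2 ⇒ step 3: ABDCDCCCBCBC ⇒ ABD·C·DCC·CB·DCC·CB·CB·CB·C·CB·C·CB
    A ↦ ABD
    B ↦ C
    C ↦ CB
    D ↦ DCC

A->ABD, B->C, C->CB, D->DCC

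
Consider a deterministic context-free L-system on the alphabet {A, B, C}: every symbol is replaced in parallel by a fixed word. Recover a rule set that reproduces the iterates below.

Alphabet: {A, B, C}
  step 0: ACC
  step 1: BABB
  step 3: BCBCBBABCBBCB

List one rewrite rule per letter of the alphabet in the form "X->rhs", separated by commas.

  step 0 ⇒ step 1: ACC ⇒ BA·B·B
    A ↦ BA
    C ↦ B
    B ↦ CB  (constrained at step 1)

A->BA, B->CB, C->B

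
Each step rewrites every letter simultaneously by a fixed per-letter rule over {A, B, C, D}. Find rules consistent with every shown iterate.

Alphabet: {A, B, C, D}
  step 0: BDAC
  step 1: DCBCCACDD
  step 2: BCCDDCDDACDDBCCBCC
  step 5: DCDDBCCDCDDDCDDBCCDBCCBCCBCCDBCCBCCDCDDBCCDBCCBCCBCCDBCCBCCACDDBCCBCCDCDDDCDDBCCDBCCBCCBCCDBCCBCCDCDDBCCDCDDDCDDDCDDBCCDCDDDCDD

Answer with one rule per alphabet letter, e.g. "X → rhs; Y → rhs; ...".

  step 1 ⇒ step 2: DCBCCACDD ⇒ BCC·D·DC·D·D·ACD·D·BCC·BCC
    A ↦ ACD
    B ↦ DC
    C ↦ D
    D ↦ BCC

A->ACD, B->DC, C->D, D->BCC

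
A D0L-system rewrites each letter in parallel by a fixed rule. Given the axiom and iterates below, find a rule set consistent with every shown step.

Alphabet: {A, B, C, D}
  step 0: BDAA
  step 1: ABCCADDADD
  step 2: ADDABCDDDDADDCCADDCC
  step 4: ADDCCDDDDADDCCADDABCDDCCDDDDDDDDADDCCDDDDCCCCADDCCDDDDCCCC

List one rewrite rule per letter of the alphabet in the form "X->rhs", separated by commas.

  step 1 ⇒ step 2: ABCCADDADD ⇒ ADD·ABC·DD·DD·ADD·C·C·ADD·C·C
    A ↦ ADD
    B ↦ ABC
    C ↦ DD
    D ↦ C

A->ADD, B->ABC, C->DD, D->C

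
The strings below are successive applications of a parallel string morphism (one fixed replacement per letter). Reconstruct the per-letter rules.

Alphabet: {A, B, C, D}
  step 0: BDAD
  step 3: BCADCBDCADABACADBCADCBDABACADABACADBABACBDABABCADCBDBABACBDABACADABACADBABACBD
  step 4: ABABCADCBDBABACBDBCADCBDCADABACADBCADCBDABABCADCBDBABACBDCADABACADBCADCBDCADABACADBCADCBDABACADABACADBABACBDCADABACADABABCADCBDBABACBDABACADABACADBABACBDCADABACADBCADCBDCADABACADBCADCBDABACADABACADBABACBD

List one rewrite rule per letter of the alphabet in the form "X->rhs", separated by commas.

  step 3 ⇒ step 4: BCADCBDCADABACADBCADCBDABACADABACADBABACBDABABCADCBDBABACBDABACADABACADBABACBD ⇒ ABA·B·CAD·CBD·B·ABA·CBD·B·CAD·CBD·CAD·ABA·CAD·B·CAD·CBD·ABA·B·CAD·CBD·B·ABA·CBD·CAD·ABA·CAD·B·CAD·CBD·CAD·ABA·CAD·B·CAD·CBD·ABA·CAD·ABA·CAD·B·ABA·CBD·CAD·ABA·CAD·ABA·B·CAD·CBD·B·ABA·CBD·ABA·CAD·ABA·CAD·B·ABA·CBD·CAD·ABA·CAD·B·CAD·CBD·CAD·ABA·CAD·B·CAD·CBD·ABA·CAD·ABA·CAD·B·ABA·CBD
    A ↦ CAD
    B ↦ ABA
    C ↦ B
    D ↦ CBD

A->CAD, B->ABA, C->B, D->CBD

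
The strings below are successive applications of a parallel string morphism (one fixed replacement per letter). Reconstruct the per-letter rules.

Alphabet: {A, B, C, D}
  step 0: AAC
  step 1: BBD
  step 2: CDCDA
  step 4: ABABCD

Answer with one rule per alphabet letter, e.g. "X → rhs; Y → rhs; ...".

  step 1 ⇒ step 2: BBD ⇒ CD·CD·A
    B ↦ CD
    D ↦ A
  step 0 ⇒ step 1: AAC ⇒ B·B·D
    A ↦ B
  step 0 ⇒ step 1: AAC ⇒ B·B·D
    C ↦ D

A->B, B->CD, C->D, D->A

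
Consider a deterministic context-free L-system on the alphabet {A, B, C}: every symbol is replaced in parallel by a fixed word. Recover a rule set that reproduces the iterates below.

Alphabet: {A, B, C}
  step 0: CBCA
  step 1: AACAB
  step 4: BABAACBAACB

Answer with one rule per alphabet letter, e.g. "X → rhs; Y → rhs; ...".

A->B, B->AC, C->A

  step 0 ⇒ step 1: CBCA ⇒ A·AC·A·B
    A ↦ B
    B ↦ AC
    C ↦ A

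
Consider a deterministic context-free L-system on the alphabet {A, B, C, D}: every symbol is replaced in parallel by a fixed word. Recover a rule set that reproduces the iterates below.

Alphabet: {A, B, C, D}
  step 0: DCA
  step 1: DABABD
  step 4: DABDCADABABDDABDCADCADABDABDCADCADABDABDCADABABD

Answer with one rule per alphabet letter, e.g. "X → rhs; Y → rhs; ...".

  step 0 ⇒ step 1: DCA ⇒ DAB·AB·D
    A ↦ D
    C ↦ AB
    D ↦ DAB
    B ↦ CA  (constrained at step 1)

A->D, B->CA, C->AB, D->DAB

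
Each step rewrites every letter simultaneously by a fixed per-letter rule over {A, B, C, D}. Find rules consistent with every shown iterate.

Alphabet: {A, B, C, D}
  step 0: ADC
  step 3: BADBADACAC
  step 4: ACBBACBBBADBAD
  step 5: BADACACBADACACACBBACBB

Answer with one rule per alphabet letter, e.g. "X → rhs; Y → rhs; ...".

  step 4 ⇒ step 5: ACBBACBBBADBAD ⇒ B·AD·AC·AC·B·AD·AC·AC·AC·B·B·AC·B·B
    A ↦ B
    B ↦ AC
    C ↦ AD
    D ↦ B

A->B, B->AC, C->AD, D->B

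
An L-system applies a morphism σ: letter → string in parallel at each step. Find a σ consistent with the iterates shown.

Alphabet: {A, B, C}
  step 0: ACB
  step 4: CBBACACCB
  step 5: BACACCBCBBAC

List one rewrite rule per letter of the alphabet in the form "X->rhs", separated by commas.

  step 4 ⇒ step 5: CBBACACCB ⇒ B·AC·AC·C·B·C·B·B·AC
    A ↦ C
    B ↦ AC
    C ↦ B

A->C, B->AC, C->B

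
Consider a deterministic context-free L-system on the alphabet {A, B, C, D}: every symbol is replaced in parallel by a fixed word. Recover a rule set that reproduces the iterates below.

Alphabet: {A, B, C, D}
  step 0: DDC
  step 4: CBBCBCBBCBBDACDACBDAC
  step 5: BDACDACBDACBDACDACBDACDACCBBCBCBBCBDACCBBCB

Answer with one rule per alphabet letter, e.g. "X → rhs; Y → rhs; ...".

  step 4 ⇒ step 5: CBBCBCBBCBBDACDACBDAC ⇒ B·DAC·DAC·B·DAC·B·DAC·DAC·B·DAC·DAC·C·BBC·B·C·BBC·B·DAC·C·BBC·B
    A ↦ BBC
    B ↦ DAC
    C ↦ B
    D ↦ C

A->BBC, B->DAC, C->B, D->C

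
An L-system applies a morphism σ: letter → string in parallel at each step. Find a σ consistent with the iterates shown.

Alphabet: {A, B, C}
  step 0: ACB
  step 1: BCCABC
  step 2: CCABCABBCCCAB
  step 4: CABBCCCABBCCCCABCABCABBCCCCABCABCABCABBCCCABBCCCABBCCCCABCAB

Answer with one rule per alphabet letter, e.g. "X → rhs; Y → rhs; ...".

  step 1 ⇒ step 2: BCCABC ⇒ C·CAB·CAB·BC·C·CAB
    A ↦ BC
    B ↦ C
    C ↦ CAB

A->BC, B->C, C->CAB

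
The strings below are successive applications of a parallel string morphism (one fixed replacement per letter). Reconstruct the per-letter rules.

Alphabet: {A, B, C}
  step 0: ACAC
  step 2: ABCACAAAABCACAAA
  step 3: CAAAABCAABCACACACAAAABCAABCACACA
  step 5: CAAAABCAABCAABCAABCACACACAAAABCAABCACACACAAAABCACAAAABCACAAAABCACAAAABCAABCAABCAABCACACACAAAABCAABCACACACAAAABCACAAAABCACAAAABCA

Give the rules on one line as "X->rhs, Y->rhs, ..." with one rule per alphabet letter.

  step 2 ⇒ step 3: ABCACAAAABCACAAA ⇒ CA·AA·AB·CA·AB·CA·CA·CA·CA·AA·AB·CA·AB·CA·CA·CA
    A ↦ CA
    B ↦ AA
    C ↦ AB

A->CA, B->AA, C->AB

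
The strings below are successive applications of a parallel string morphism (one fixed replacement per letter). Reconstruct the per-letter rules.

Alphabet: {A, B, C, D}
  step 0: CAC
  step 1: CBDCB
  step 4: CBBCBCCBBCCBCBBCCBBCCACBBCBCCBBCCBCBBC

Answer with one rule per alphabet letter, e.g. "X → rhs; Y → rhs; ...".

  step 0 ⇒ step 1: CAC ⇒ CB·D·CB
    A ↦ D
    C ↦ CB
    B ↦ BC  (constrained at step 1)
    D ↦ CA  (constrained at step 1)

A->D, B->BC, C->CB, D->CA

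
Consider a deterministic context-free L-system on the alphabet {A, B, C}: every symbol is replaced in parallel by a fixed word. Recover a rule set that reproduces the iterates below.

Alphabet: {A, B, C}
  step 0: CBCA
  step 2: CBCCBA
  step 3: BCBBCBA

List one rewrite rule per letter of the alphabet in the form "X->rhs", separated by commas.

  step 2 ⇒ step 3: CBCCBA ⇒ B·C·B·B·C·BA
    A ↦ BA
    B ↦ C
    C ↦ B

A->BA, B->C, C->B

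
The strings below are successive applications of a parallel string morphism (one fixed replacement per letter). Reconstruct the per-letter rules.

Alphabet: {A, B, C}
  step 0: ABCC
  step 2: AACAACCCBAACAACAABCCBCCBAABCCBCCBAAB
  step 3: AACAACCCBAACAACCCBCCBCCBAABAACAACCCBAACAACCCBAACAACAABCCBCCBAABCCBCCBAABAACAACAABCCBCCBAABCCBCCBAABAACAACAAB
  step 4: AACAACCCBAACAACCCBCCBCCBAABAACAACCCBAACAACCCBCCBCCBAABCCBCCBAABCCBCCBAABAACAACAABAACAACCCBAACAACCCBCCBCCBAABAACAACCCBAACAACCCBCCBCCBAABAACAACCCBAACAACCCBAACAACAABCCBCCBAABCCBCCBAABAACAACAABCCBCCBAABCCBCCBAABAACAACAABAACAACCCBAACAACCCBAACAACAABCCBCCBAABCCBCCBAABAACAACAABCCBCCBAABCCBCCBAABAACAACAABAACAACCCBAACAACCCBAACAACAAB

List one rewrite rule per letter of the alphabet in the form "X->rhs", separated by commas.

A->AAC, B->AAB, C->CCB

  step 3 ⇒ step 4: AACAACCCBAACAACCCBCCBCCBAABAACAACCCBAACAACCCBAACAACAABCCBCCBAABCCBCCBAABAACAACAABCCBCCBAABCCBCCBAABAACAACAAB ⇒ AAC·AAC·CCB·AAC·AAC·CCB·CCB·CCB·AAB·AAC·AAC·CCB·AAC·AAC·CCB·CCB·CCB·AAB·CCB·CCB·AAB·CCB·CCB·AAB·AAC·AAC·AAB·AAC·AAC·CCB·AAC·AAC·CCB·CCB·CCB·AAB·AAC·AAC·CCB·AAC·AAC·CCB·CCB·CCB·AAB·AAC·AAC·CCB·AAC·AAC·CCB·AAC·AAC·AAB·CCB·CCB·AAB·CCB·CCB·AAB·AAC·AAC·AAB·CCB·CCB·AAB·CCB·CCB·AAB·AAC·AAC·AAB·AAC·AAC·CCB·AAC·AAC·CCB·AAC·AAC·AAB·CCB·CCB·AAB·CCB·CCB·AAB·AAC·AAC·AAB·CCB·CCB·AAB·CCB·CCB·AAB·AAC·AAC·AAB·AAC·AAC·CCB·AAC·AAC·CCB·AAC·AAC·AAB
    A ↦ AAC
    B ↦ AAB
    C ↦ CCB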